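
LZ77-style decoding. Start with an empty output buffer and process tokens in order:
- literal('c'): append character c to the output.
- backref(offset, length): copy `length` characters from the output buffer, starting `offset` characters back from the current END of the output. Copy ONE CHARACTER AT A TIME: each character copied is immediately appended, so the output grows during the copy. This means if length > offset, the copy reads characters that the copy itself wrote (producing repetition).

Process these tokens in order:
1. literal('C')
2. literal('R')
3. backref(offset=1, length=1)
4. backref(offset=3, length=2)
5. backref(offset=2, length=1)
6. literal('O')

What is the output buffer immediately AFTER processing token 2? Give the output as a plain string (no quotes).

Token 1: literal('C'). Output: "C"
Token 2: literal('R'). Output: "CR"

Answer: CR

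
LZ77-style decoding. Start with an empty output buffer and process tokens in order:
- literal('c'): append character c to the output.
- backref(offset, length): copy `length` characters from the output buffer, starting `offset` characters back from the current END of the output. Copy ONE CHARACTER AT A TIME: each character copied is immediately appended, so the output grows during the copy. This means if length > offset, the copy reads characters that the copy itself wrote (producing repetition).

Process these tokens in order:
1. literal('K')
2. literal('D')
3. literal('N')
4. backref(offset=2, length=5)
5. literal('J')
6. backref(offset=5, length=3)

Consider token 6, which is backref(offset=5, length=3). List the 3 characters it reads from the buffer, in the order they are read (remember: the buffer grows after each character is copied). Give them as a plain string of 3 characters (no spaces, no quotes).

Token 1: literal('K'). Output: "K"
Token 2: literal('D'). Output: "KD"
Token 3: literal('N'). Output: "KDN"
Token 4: backref(off=2, len=5) (overlapping!). Copied 'DNDND' from pos 1. Output: "KDNDNDND"
Token 5: literal('J'). Output: "KDNDNDNDJ"
Token 6: backref(off=5, len=3). Buffer before: "KDNDNDNDJ" (len 9)
  byte 1: read out[4]='N', append. Buffer now: "KDNDNDNDJN"
  byte 2: read out[5]='D', append. Buffer now: "KDNDNDNDJND"
  byte 3: read out[6]='N', append. Buffer now: "KDNDNDNDJNDN"

Answer: NDN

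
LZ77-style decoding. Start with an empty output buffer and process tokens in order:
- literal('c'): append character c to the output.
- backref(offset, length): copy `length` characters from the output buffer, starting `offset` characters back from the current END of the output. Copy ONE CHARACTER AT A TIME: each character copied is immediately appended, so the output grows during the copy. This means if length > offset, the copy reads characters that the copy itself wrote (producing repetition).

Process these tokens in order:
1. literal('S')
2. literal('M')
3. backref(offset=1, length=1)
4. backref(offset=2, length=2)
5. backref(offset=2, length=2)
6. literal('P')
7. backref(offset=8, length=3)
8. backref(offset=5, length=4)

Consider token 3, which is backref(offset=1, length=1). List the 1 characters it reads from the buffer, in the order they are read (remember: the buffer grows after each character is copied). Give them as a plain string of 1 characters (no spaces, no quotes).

Answer: M

Derivation:
Token 1: literal('S'). Output: "S"
Token 2: literal('M'). Output: "SM"
Token 3: backref(off=1, len=1). Buffer before: "SM" (len 2)
  byte 1: read out[1]='M', append. Buffer now: "SMM"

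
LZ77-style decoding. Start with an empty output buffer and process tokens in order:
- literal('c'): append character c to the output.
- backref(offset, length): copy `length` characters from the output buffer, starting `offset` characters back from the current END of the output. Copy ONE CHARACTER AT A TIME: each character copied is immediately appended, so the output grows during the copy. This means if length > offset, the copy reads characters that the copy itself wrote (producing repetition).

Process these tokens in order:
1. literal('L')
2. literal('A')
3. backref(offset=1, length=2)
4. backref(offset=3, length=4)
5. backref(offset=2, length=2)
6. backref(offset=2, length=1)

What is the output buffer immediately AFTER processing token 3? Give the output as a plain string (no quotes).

Token 1: literal('L'). Output: "L"
Token 2: literal('A'). Output: "LA"
Token 3: backref(off=1, len=2) (overlapping!). Copied 'AA' from pos 1. Output: "LAAA"

Answer: LAAA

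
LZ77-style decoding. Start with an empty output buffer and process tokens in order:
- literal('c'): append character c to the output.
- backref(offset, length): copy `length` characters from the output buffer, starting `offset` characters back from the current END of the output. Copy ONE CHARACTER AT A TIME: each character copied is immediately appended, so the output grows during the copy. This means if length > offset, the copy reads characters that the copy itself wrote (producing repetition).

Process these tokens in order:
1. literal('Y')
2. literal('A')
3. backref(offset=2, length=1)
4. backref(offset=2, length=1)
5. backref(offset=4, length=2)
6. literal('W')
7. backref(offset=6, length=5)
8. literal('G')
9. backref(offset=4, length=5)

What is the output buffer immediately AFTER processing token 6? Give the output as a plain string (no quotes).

Answer: YAYAYAW

Derivation:
Token 1: literal('Y'). Output: "Y"
Token 2: literal('A'). Output: "YA"
Token 3: backref(off=2, len=1). Copied 'Y' from pos 0. Output: "YAY"
Token 4: backref(off=2, len=1). Copied 'A' from pos 1. Output: "YAYA"
Token 5: backref(off=4, len=2). Copied 'YA' from pos 0. Output: "YAYAYA"
Token 6: literal('W'). Output: "YAYAYAW"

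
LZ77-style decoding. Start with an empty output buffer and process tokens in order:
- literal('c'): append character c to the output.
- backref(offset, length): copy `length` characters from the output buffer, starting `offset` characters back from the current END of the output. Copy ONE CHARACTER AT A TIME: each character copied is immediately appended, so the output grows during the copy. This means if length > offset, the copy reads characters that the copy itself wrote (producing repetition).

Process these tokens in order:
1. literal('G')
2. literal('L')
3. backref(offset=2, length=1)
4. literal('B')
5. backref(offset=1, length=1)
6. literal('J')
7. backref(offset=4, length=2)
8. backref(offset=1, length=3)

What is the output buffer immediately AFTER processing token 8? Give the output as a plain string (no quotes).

Token 1: literal('G'). Output: "G"
Token 2: literal('L'). Output: "GL"
Token 3: backref(off=2, len=1). Copied 'G' from pos 0. Output: "GLG"
Token 4: literal('B'). Output: "GLGB"
Token 5: backref(off=1, len=1). Copied 'B' from pos 3. Output: "GLGBB"
Token 6: literal('J'). Output: "GLGBBJ"
Token 7: backref(off=4, len=2). Copied 'GB' from pos 2. Output: "GLGBBJGB"
Token 8: backref(off=1, len=3) (overlapping!). Copied 'BBB' from pos 7. Output: "GLGBBJGBBBB"

Answer: GLGBBJGBBBB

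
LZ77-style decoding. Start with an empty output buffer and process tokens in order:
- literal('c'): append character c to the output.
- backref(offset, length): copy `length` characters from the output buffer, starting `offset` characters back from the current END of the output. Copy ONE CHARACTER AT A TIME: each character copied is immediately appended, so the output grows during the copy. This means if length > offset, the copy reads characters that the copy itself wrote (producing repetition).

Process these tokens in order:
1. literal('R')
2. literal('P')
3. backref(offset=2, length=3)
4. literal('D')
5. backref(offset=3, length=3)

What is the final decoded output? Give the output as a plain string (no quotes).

Answer: RPRPRDPRD

Derivation:
Token 1: literal('R'). Output: "R"
Token 2: literal('P'). Output: "RP"
Token 3: backref(off=2, len=3) (overlapping!). Copied 'RPR' from pos 0. Output: "RPRPR"
Token 4: literal('D'). Output: "RPRPRD"
Token 5: backref(off=3, len=3). Copied 'PRD' from pos 3. Output: "RPRPRDPRD"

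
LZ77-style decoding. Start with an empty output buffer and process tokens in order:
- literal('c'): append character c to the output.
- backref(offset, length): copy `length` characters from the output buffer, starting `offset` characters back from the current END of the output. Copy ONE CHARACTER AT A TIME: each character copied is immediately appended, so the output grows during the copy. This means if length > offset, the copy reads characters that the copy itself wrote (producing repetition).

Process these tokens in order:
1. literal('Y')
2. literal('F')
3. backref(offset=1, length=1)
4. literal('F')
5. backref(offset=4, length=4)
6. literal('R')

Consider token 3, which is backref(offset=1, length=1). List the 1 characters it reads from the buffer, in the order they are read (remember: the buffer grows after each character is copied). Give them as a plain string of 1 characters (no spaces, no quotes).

Answer: F

Derivation:
Token 1: literal('Y'). Output: "Y"
Token 2: literal('F'). Output: "YF"
Token 3: backref(off=1, len=1). Buffer before: "YF" (len 2)
  byte 1: read out[1]='F', append. Buffer now: "YFF"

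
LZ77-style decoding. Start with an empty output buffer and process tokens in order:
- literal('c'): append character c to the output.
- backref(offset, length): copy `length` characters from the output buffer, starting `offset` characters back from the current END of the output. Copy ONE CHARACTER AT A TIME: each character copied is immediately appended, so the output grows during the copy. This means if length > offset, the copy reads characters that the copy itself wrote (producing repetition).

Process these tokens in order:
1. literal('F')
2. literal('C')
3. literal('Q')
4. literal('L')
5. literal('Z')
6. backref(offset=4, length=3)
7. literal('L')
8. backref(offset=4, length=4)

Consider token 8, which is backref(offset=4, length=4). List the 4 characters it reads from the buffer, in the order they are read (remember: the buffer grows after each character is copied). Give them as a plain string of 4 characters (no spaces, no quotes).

Answer: CQLL

Derivation:
Token 1: literal('F'). Output: "F"
Token 2: literal('C'). Output: "FC"
Token 3: literal('Q'). Output: "FCQ"
Token 4: literal('L'). Output: "FCQL"
Token 5: literal('Z'). Output: "FCQLZ"
Token 6: backref(off=4, len=3). Copied 'CQL' from pos 1. Output: "FCQLZCQL"
Token 7: literal('L'). Output: "FCQLZCQLL"
Token 8: backref(off=4, len=4). Buffer before: "FCQLZCQLL" (len 9)
  byte 1: read out[5]='C', append. Buffer now: "FCQLZCQLLC"
  byte 2: read out[6]='Q', append. Buffer now: "FCQLZCQLLCQ"
  byte 3: read out[7]='L', append. Buffer now: "FCQLZCQLLCQL"
  byte 4: read out[8]='L', append. Buffer now: "FCQLZCQLLCQLL"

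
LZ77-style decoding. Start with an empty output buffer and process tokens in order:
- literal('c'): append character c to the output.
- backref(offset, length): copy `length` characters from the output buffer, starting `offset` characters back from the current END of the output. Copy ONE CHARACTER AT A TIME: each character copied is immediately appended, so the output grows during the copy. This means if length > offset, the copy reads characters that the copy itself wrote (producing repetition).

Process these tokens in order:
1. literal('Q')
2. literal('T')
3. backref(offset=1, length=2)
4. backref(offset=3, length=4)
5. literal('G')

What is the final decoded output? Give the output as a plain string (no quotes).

Answer: QTTTTTTTG

Derivation:
Token 1: literal('Q'). Output: "Q"
Token 2: literal('T'). Output: "QT"
Token 3: backref(off=1, len=2) (overlapping!). Copied 'TT' from pos 1. Output: "QTTT"
Token 4: backref(off=3, len=4) (overlapping!). Copied 'TTTT' from pos 1. Output: "QTTTTTTT"
Token 5: literal('G'). Output: "QTTTTTTTG"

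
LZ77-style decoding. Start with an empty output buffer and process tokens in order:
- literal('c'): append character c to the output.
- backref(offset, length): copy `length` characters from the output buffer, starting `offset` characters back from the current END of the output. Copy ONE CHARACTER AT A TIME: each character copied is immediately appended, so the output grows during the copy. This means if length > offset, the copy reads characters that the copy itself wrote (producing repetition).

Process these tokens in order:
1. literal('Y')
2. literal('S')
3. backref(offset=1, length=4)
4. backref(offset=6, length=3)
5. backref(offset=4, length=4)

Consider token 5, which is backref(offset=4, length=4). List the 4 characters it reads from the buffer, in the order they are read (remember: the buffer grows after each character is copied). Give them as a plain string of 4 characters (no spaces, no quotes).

Answer: SYSS

Derivation:
Token 1: literal('Y'). Output: "Y"
Token 2: literal('S'). Output: "YS"
Token 3: backref(off=1, len=4) (overlapping!). Copied 'SSSS' from pos 1. Output: "YSSSSS"
Token 4: backref(off=6, len=3). Copied 'YSS' from pos 0. Output: "YSSSSSYSS"
Token 5: backref(off=4, len=4). Buffer before: "YSSSSSYSS" (len 9)
  byte 1: read out[5]='S', append. Buffer now: "YSSSSSYSSS"
  byte 2: read out[6]='Y', append. Buffer now: "YSSSSSYSSSY"
  byte 3: read out[7]='S', append. Buffer now: "YSSSSSYSSSYS"
  byte 4: read out[8]='S', append. Buffer now: "YSSSSSYSSSYSS"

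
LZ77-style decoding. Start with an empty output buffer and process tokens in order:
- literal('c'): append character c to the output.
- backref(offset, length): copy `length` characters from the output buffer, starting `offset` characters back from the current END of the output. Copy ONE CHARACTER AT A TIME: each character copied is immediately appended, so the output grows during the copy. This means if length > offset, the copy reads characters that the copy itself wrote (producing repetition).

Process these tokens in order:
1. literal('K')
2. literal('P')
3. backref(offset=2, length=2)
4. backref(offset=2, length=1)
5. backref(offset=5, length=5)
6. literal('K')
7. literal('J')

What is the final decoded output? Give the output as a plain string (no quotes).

Answer: KPKPKKPKPKKJ

Derivation:
Token 1: literal('K'). Output: "K"
Token 2: literal('P'). Output: "KP"
Token 3: backref(off=2, len=2). Copied 'KP' from pos 0. Output: "KPKP"
Token 4: backref(off=2, len=1). Copied 'K' from pos 2. Output: "KPKPK"
Token 5: backref(off=5, len=5). Copied 'KPKPK' from pos 0. Output: "KPKPKKPKPK"
Token 6: literal('K'). Output: "KPKPKKPKPKK"
Token 7: literal('J'). Output: "KPKPKKPKPKKJ"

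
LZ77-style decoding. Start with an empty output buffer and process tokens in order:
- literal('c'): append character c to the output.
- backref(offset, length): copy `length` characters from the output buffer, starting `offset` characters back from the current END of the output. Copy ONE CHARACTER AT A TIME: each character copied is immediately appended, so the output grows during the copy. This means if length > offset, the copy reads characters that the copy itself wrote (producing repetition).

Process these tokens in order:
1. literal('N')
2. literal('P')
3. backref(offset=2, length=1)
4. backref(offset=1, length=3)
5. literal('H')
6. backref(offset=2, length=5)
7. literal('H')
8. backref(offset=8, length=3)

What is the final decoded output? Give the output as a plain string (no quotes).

Answer: NPNNNNHNHNHNHNHN

Derivation:
Token 1: literal('N'). Output: "N"
Token 2: literal('P'). Output: "NP"
Token 3: backref(off=2, len=1). Copied 'N' from pos 0. Output: "NPN"
Token 4: backref(off=1, len=3) (overlapping!). Copied 'NNN' from pos 2. Output: "NPNNNN"
Token 5: literal('H'). Output: "NPNNNNH"
Token 6: backref(off=2, len=5) (overlapping!). Copied 'NHNHN' from pos 5. Output: "NPNNNNHNHNHN"
Token 7: literal('H'). Output: "NPNNNNHNHNHNH"
Token 8: backref(off=8, len=3). Copied 'NHN' from pos 5. Output: "NPNNNNHNHNHNHNHN"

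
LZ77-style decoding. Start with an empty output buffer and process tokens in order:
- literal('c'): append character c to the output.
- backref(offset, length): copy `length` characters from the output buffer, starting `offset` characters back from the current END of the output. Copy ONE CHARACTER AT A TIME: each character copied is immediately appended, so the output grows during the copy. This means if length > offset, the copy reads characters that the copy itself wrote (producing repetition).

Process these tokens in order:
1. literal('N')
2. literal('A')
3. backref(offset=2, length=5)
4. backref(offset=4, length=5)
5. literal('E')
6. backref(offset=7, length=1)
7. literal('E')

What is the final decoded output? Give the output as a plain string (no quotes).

Token 1: literal('N'). Output: "N"
Token 2: literal('A'). Output: "NA"
Token 3: backref(off=2, len=5) (overlapping!). Copied 'NANAN' from pos 0. Output: "NANANAN"
Token 4: backref(off=4, len=5) (overlapping!). Copied 'ANANA' from pos 3. Output: "NANANANANANA"
Token 5: literal('E'). Output: "NANANANANANAE"
Token 6: backref(off=7, len=1). Copied 'N' from pos 6. Output: "NANANANANANAEN"
Token 7: literal('E'). Output: "NANANANANANAENE"

Answer: NANANANANANAENE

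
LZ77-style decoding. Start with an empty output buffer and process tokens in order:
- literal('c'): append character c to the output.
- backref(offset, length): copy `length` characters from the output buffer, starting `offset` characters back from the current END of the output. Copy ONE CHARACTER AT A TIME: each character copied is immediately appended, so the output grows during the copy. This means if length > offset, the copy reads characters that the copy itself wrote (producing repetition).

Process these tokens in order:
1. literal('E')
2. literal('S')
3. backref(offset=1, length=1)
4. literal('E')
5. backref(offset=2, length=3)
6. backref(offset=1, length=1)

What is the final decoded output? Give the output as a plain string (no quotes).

Token 1: literal('E'). Output: "E"
Token 2: literal('S'). Output: "ES"
Token 3: backref(off=1, len=1). Copied 'S' from pos 1. Output: "ESS"
Token 4: literal('E'). Output: "ESSE"
Token 5: backref(off=2, len=3) (overlapping!). Copied 'SES' from pos 2. Output: "ESSESES"
Token 6: backref(off=1, len=1). Copied 'S' from pos 6. Output: "ESSESESS"

Answer: ESSESESS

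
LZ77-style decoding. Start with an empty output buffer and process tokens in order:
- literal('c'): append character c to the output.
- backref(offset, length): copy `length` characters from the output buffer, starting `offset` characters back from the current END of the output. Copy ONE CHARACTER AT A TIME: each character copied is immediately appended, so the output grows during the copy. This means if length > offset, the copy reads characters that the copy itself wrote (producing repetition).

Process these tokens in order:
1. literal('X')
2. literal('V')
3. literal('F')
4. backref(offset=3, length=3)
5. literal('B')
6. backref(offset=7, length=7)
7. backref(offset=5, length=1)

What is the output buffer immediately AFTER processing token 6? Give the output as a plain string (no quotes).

Token 1: literal('X'). Output: "X"
Token 2: literal('V'). Output: "XV"
Token 3: literal('F'). Output: "XVF"
Token 4: backref(off=3, len=3). Copied 'XVF' from pos 0. Output: "XVFXVF"
Token 5: literal('B'). Output: "XVFXVFB"
Token 6: backref(off=7, len=7). Copied 'XVFXVFB' from pos 0. Output: "XVFXVFBXVFXVFB"

Answer: XVFXVFBXVFXVFB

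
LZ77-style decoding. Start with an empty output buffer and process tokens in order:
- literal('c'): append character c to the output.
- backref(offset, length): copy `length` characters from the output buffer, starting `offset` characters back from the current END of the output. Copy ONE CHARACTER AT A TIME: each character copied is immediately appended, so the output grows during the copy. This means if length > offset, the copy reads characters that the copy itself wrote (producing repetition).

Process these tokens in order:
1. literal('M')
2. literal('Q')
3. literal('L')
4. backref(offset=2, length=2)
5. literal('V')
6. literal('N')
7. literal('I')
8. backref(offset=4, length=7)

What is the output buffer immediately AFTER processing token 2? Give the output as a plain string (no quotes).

Token 1: literal('M'). Output: "M"
Token 2: literal('Q'). Output: "MQ"

Answer: MQ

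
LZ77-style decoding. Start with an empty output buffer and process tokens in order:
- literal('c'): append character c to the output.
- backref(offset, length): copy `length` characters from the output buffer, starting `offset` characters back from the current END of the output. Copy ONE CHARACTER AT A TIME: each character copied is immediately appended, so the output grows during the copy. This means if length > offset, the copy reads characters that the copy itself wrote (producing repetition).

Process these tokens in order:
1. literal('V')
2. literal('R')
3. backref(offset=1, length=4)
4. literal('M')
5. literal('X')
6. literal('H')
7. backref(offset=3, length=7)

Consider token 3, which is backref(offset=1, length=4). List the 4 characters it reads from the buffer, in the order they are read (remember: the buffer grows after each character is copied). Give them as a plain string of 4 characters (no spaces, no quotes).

Answer: RRRR

Derivation:
Token 1: literal('V'). Output: "V"
Token 2: literal('R'). Output: "VR"
Token 3: backref(off=1, len=4). Buffer before: "VR" (len 2)
  byte 1: read out[1]='R', append. Buffer now: "VRR"
  byte 2: read out[2]='R', append. Buffer now: "VRRR"
  byte 3: read out[3]='R', append. Buffer now: "VRRRR"
  byte 4: read out[4]='R', append. Buffer now: "VRRRRR"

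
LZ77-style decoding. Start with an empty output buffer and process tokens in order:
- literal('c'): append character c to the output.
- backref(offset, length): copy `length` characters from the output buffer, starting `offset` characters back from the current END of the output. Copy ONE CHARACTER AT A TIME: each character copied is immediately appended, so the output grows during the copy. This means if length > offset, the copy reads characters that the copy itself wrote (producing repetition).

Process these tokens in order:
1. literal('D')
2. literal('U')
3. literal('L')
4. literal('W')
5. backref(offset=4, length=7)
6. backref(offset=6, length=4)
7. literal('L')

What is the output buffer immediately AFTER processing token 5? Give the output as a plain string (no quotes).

Answer: DULWDULWDUL

Derivation:
Token 1: literal('D'). Output: "D"
Token 2: literal('U'). Output: "DU"
Token 3: literal('L'). Output: "DUL"
Token 4: literal('W'). Output: "DULW"
Token 5: backref(off=4, len=7) (overlapping!). Copied 'DULWDUL' from pos 0. Output: "DULWDULWDUL"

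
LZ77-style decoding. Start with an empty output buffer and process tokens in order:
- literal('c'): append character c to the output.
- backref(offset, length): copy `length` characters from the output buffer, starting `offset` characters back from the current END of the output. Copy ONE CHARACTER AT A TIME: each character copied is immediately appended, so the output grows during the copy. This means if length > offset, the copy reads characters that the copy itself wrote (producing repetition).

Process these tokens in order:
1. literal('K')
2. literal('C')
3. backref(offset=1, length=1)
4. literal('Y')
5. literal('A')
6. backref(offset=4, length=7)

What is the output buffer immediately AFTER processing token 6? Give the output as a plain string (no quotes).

Token 1: literal('K'). Output: "K"
Token 2: literal('C'). Output: "KC"
Token 3: backref(off=1, len=1). Copied 'C' from pos 1. Output: "KCC"
Token 4: literal('Y'). Output: "KCCY"
Token 5: literal('A'). Output: "KCCYA"
Token 6: backref(off=4, len=7) (overlapping!). Copied 'CCYACCY' from pos 1. Output: "KCCYACCYACCY"

Answer: KCCYACCYACCY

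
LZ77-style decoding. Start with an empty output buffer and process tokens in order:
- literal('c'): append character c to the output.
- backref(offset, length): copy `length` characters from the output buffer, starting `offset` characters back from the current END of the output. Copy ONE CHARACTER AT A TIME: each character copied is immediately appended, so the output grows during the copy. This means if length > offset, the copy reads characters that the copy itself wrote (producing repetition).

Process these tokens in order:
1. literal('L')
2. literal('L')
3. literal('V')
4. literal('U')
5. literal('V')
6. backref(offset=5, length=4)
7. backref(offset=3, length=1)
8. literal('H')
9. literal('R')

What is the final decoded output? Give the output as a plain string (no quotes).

Token 1: literal('L'). Output: "L"
Token 2: literal('L'). Output: "LL"
Token 3: literal('V'). Output: "LLV"
Token 4: literal('U'). Output: "LLVU"
Token 5: literal('V'). Output: "LLVUV"
Token 6: backref(off=5, len=4). Copied 'LLVU' from pos 0. Output: "LLVUVLLVU"
Token 7: backref(off=3, len=1). Copied 'L' from pos 6. Output: "LLVUVLLVUL"
Token 8: literal('H'). Output: "LLVUVLLVULH"
Token 9: literal('R'). Output: "LLVUVLLVULHR"

Answer: LLVUVLLVULHR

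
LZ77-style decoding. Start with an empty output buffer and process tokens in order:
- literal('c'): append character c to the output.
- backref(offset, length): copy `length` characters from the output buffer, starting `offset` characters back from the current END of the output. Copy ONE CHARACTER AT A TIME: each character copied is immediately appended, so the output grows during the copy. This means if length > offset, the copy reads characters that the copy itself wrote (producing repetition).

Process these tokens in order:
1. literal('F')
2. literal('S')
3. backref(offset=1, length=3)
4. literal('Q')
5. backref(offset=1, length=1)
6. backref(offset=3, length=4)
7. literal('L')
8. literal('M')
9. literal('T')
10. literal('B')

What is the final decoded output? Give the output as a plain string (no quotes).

Answer: FSSSSQQSQQSLMTB

Derivation:
Token 1: literal('F'). Output: "F"
Token 2: literal('S'). Output: "FS"
Token 3: backref(off=1, len=3) (overlapping!). Copied 'SSS' from pos 1. Output: "FSSSS"
Token 4: literal('Q'). Output: "FSSSSQ"
Token 5: backref(off=1, len=1). Copied 'Q' from pos 5. Output: "FSSSSQQ"
Token 6: backref(off=3, len=4) (overlapping!). Copied 'SQQS' from pos 4. Output: "FSSSSQQSQQS"
Token 7: literal('L'). Output: "FSSSSQQSQQSL"
Token 8: literal('M'). Output: "FSSSSQQSQQSLM"
Token 9: literal('T'). Output: "FSSSSQQSQQSLMT"
Token 10: literal('B'). Output: "FSSSSQQSQQSLMTB"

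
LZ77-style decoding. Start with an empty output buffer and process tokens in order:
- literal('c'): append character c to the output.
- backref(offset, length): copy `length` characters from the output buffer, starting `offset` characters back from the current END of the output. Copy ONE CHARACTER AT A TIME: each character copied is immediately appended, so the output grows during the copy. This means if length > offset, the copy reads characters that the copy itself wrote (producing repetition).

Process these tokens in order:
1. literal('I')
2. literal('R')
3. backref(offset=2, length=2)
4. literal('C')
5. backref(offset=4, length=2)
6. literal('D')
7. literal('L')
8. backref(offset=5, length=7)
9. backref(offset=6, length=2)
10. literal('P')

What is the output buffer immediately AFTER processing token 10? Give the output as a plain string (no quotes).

Token 1: literal('I'). Output: "I"
Token 2: literal('R'). Output: "IR"
Token 3: backref(off=2, len=2). Copied 'IR' from pos 0. Output: "IRIR"
Token 4: literal('C'). Output: "IRIRC"
Token 5: backref(off=4, len=2). Copied 'RI' from pos 1. Output: "IRIRCRI"
Token 6: literal('D'). Output: "IRIRCRID"
Token 7: literal('L'). Output: "IRIRCRIDL"
Token 8: backref(off=5, len=7) (overlapping!). Copied 'CRIDLCR' from pos 4. Output: "IRIRCRIDLCRIDLCR"
Token 9: backref(off=6, len=2). Copied 'RI' from pos 10. Output: "IRIRCRIDLCRIDLCRRI"
Token 10: literal('P'). Output: "IRIRCRIDLCRIDLCRRIP"

Answer: IRIRCRIDLCRIDLCRRIP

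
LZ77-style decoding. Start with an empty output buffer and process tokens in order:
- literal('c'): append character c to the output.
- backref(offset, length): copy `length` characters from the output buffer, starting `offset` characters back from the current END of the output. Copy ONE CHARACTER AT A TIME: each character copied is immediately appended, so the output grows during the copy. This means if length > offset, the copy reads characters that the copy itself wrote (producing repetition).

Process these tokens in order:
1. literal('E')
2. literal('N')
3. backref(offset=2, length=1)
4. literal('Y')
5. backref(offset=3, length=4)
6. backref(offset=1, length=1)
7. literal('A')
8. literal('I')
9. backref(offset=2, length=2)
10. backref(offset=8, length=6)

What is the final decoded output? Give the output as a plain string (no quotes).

Token 1: literal('E'). Output: "E"
Token 2: literal('N'). Output: "EN"
Token 3: backref(off=2, len=1). Copied 'E' from pos 0. Output: "ENE"
Token 4: literal('Y'). Output: "ENEY"
Token 5: backref(off=3, len=4) (overlapping!). Copied 'NEYN' from pos 1. Output: "ENEYNEYN"
Token 6: backref(off=1, len=1). Copied 'N' from pos 7. Output: "ENEYNEYNN"
Token 7: literal('A'). Output: "ENEYNEYNNA"
Token 8: literal('I'). Output: "ENEYNEYNNAI"
Token 9: backref(off=2, len=2). Copied 'AI' from pos 9. Output: "ENEYNEYNNAIAI"
Token 10: backref(off=8, len=6). Copied 'EYNNAI' from pos 5. Output: "ENEYNEYNNAIAIEYNNAI"

Answer: ENEYNEYNNAIAIEYNNAI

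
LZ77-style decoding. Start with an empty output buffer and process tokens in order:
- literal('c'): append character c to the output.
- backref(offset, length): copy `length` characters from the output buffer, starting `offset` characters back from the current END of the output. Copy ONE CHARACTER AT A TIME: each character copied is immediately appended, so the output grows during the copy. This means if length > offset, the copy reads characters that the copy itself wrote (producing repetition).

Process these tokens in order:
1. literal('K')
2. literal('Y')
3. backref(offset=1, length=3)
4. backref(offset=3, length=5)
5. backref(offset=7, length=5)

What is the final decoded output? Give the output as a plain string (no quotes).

Token 1: literal('K'). Output: "K"
Token 2: literal('Y'). Output: "KY"
Token 3: backref(off=1, len=3) (overlapping!). Copied 'YYY' from pos 1. Output: "KYYYY"
Token 4: backref(off=3, len=5) (overlapping!). Copied 'YYYYY' from pos 2. Output: "KYYYYYYYYY"
Token 5: backref(off=7, len=5). Copied 'YYYYY' from pos 3. Output: "KYYYYYYYYYYYYYY"

Answer: KYYYYYYYYYYYYYY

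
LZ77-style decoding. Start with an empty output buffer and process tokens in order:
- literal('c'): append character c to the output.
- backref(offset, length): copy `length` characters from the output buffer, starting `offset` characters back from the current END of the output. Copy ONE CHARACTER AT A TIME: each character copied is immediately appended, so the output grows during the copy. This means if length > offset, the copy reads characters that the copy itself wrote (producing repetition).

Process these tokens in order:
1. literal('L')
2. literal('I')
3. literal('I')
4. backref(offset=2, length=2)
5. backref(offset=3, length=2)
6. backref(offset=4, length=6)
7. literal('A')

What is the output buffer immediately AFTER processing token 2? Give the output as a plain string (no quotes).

Answer: LI

Derivation:
Token 1: literal('L'). Output: "L"
Token 2: literal('I'). Output: "LI"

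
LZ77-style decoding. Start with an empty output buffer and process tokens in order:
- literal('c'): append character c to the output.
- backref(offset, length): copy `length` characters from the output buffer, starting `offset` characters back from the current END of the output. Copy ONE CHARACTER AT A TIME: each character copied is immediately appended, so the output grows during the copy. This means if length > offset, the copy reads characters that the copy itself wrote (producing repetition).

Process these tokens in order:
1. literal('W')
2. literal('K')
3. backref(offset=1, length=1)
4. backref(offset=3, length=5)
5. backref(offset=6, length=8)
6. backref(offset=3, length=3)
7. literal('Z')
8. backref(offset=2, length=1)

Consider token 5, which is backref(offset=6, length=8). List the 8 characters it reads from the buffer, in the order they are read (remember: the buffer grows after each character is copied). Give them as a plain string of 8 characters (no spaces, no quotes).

Answer: KWKKWKKW

Derivation:
Token 1: literal('W'). Output: "W"
Token 2: literal('K'). Output: "WK"
Token 3: backref(off=1, len=1). Copied 'K' from pos 1. Output: "WKK"
Token 4: backref(off=3, len=5) (overlapping!). Copied 'WKKWK' from pos 0. Output: "WKKWKKWK"
Token 5: backref(off=6, len=8). Buffer before: "WKKWKKWK" (len 8)
  byte 1: read out[2]='K', append. Buffer now: "WKKWKKWKK"
  byte 2: read out[3]='W', append. Buffer now: "WKKWKKWKKW"
  byte 3: read out[4]='K', append. Buffer now: "WKKWKKWKKWK"
  byte 4: read out[5]='K', append. Buffer now: "WKKWKKWKKWKK"
  byte 5: read out[6]='W', append. Buffer now: "WKKWKKWKKWKKW"
  byte 6: read out[7]='K', append. Buffer now: "WKKWKKWKKWKKWK"
  byte 7: read out[8]='K', append. Buffer now: "WKKWKKWKKWKKWKK"
  byte 8: read out[9]='W', append. Buffer now: "WKKWKKWKKWKKWKKW"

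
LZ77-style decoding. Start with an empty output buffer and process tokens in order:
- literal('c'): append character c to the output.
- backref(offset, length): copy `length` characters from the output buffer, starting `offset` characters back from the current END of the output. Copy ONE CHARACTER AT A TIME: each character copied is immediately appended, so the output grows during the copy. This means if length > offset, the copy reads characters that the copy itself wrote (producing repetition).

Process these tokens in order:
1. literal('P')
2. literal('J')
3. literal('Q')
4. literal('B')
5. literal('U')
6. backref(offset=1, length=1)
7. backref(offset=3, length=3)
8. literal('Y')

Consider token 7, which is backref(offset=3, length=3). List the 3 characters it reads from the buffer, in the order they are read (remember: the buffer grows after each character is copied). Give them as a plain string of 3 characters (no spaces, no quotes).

Token 1: literal('P'). Output: "P"
Token 2: literal('J'). Output: "PJ"
Token 3: literal('Q'). Output: "PJQ"
Token 4: literal('B'). Output: "PJQB"
Token 5: literal('U'). Output: "PJQBU"
Token 6: backref(off=1, len=1). Copied 'U' from pos 4. Output: "PJQBUU"
Token 7: backref(off=3, len=3). Buffer before: "PJQBUU" (len 6)
  byte 1: read out[3]='B', append. Buffer now: "PJQBUUB"
  byte 2: read out[4]='U', append. Buffer now: "PJQBUUBU"
  byte 3: read out[5]='U', append. Buffer now: "PJQBUUBUU"

Answer: BUU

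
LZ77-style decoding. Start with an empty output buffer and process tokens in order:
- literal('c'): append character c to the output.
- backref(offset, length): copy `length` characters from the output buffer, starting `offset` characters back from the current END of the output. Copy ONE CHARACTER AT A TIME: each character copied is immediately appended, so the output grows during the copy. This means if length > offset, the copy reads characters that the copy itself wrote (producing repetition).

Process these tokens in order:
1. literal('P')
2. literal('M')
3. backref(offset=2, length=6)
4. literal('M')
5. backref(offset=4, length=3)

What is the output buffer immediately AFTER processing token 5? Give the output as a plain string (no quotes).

Token 1: literal('P'). Output: "P"
Token 2: literal('M'). Output: "PM"
Token 3: backref(off=2, len=6) (overlapping!). Copied 'PMPMPM' from pos 0. Output: "PMPMPMPM"
Token 4: literal('M'). Output: "PMPMPMPMM"
Token 5: backref(off=4, len=3). Copied 'MPM' from pos 5. Output: "PMPMPMPMMMPM"

Answer: PMPMPMPMMMPM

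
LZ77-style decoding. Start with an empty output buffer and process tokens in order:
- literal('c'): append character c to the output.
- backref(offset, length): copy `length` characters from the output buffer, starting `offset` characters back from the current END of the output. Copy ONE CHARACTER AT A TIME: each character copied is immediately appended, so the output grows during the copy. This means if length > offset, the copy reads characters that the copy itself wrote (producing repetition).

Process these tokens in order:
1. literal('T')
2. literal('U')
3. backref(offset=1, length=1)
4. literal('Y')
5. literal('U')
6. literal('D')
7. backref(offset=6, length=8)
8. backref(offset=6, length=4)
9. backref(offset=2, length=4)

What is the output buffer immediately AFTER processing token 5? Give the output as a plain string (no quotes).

Token 1: literal('T'). Output: "T"
Token 2: literal('U'). Output: "TU"
Token 3: backref(off=1, len=1). Copied 'U' from pos 1. Output: "TUU"
Token 4: literal('Y'). Output: "TUUY"
Token 5: literal('U'). Output: "TUUYU"

Answer: TUUYU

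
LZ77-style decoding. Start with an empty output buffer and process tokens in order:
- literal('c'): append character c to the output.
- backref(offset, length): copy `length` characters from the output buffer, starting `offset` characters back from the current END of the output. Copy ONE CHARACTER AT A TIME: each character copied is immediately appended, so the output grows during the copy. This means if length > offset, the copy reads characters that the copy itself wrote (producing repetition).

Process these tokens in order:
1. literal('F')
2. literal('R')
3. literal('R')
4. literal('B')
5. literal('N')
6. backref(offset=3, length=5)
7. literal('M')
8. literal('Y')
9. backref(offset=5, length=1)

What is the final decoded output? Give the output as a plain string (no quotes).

Token 1: literal('F'). Output: "F"
Token 2: literal('R'). Output: "FR"
Token 3: literal('R'). Output: "FRR"
Token 4: literal('B'). Output: "FRRB"
Token 5: literal('N'). Output: "FRRBN"
Token 6: backref(off=3, len=5) (overlapping!). Copied 'RBNRB' from pos 2. Output: "FRRBNRBNRB"
Token 7: literal('M'). Output: "FRRBNRBNRBM"
Token 8: literal('Y'). Output: "FRRBNRBNRBMY"
Token 9: backref(off=5, len=1). Copied 'N' from pos 7. Output: "FRRBNRBNRBMYN"

Answer: FRRBNRBNRBMYN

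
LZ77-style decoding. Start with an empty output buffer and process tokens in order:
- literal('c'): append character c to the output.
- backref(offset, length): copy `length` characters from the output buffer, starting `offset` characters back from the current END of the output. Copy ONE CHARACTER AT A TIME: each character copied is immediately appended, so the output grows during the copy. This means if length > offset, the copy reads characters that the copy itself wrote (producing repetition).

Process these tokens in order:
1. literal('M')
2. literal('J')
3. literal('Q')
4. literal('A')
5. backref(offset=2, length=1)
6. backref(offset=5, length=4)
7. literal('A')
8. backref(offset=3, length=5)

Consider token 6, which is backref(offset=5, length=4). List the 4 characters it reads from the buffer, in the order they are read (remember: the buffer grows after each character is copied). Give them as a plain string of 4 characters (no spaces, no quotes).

Token 1: literal('M'). Output: "M"
Token 2: literal('J'). Output: "MJ"
Token 3: literal('Q'). Output: "MJQ"
Token 4: literal('A'). Output: "MJQA"
Token 5: backref(off=2, len=1). Copied 'Q' from pos 2. Output: "MJQAQ"
Token 6: backref(off=5, len=4). Buffer before: "MJQAQ" (len 5)
  byte 1: read out[0]='M', append. Buffer now: "MJQAQM"
  byte 2: read out[1]='J', append. Buffer now: "MJQAQMJ"
  byte 3: read out[2]='Q', append. Buffer now: "MJQAQMJQ"
  byte 4: read out[3]='A', append. Buffer now: "MJQAQMJQA"

Answer: MJQA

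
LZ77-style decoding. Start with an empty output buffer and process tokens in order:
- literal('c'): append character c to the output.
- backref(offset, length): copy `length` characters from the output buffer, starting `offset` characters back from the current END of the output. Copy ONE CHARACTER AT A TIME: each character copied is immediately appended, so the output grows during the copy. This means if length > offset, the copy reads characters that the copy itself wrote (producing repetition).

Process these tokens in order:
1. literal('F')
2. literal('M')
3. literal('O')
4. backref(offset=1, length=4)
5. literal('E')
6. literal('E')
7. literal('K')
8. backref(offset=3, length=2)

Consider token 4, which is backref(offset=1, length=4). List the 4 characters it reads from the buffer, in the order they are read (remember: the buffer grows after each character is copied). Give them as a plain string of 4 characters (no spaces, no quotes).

Answer: OOOO

Derivation:
Token 1: literal('F'). Output: "F"
Token 2: literal('M'). Output: "FM"
Token 3: literal('O'). Output: "FMO"
Token 4: backref(off=1, len=4). Buffer before: "FMO" (len 3)
  byte 1: read out[2]='O', append. Buffer now: "FMOO"
  byte 2: read out[3]='O', append. Buffer now: "FMOOO"
  byte 3: read out[4]='O', append. Buffer now: "FMOOOO"
  byte 4: read out[5]='O', append. Buffer now: "FMOOOOO"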